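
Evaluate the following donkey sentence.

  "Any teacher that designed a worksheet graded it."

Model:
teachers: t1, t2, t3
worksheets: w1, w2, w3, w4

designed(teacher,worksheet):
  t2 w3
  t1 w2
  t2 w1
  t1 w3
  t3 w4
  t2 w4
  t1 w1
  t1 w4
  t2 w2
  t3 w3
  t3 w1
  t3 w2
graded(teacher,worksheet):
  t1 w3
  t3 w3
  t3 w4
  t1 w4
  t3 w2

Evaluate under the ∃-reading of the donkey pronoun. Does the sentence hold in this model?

"it" takes "a worksheet" as antecedent — a donkey pronoun bound across the clause boundary.
Weak reading: every teacher t with some designed-worksheet has at least one designed-worksheet w such that graded(t,w).
Per teacher: t1:✓  t2:✗  t3:✓
t2 has no witness among its designed-worksheets.

False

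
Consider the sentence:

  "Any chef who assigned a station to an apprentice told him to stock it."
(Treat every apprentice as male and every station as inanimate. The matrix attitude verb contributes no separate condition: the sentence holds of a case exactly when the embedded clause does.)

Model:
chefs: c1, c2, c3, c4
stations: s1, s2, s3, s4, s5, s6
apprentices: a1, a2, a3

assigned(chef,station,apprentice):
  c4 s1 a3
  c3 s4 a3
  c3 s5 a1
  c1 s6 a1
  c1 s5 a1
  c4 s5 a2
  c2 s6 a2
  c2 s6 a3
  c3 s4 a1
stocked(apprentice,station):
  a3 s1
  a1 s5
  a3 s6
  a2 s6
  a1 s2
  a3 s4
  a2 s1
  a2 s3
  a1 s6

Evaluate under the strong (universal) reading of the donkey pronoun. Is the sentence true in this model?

"him" takes "an apprentice" as antecedent and "it" takes "a station"; both are donkey pronouns co-varying with the restrictor.
Strong reading: for every (c,s,a) with assigned(c,s,a), stocked(a,s).
Restrictor triples: (c1,s5,a1)→stocked(a1,s5) ✓  (c1,s6,a1)→stocked(a1,s6) ✓  (c2,s6,a2)→stocked(a2,s6) ✓  (c2,s6,a3)→stocked(a3,s6) ✓  (c3,s4,a1)→stocked(a1,s4) ✗  (c3,s4,a3)→stocked(a3,s4) ✓  (c3,s5,a1)→stocked(a1,s5) ✓  (c4,s1,a3)→stocked(a3,s1) ✓  (c4,s5,a2)→stocked(a2,s5) ✗
Counterexample: (c3,s4,a1) — stocked(a1,s4) does not hold.

False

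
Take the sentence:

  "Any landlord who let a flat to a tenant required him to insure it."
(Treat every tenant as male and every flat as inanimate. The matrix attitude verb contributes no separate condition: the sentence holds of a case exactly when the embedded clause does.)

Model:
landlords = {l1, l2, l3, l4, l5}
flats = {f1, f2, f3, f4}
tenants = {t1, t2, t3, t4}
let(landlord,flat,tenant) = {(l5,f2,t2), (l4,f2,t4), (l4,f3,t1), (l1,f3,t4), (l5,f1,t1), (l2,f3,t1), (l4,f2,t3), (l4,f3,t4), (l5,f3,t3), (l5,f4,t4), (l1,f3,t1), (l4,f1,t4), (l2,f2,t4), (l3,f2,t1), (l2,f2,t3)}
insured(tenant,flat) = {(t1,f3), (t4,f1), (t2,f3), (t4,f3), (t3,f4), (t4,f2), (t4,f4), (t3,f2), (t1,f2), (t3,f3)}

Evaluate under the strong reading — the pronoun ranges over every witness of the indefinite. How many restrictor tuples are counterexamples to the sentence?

2

"him" takes "a tenant" as antecedent and "it" takes "a flat"; both are donkey pronouns co-varying with the restrictor.
Strong reading: for every (l,f,t) with let(l,f,t), insured(t,f).
Restrictor triples: (l1,f3,t1)→insured(t1,f3) ✓  (l1,f3,t4)→insured(t4,f3) ✓  (l2,f2,t3)→insured(t3,f2) ✓  (l2,f2,t4)→insured(t4,f2) ✓  (l2,f3,t1)→insured(t1,f3) ✓  (l3,f2,t1)→insured(t1,f2) ✓  (l4,f1,t4)→insured(t4,f1) ✓  (l4,f2,t3)→insured(t3,f2) ✓  (l4,f2,t4)→insured(t4,f2) ✓  (l4,f3,t1)→insured(t1,f3) ✓  (l4,f3,t4)→insured(t4,f3) ✓  (l5,f1,t1)→insured(t1,f1) ✗  (l5,f2,t2)→insured(t2,f2) ✗  (l5,f3,t3)→insured(t3,f3) ✓  (l5,f4,t4)→insured(t4,f4) ✓
Counterexamples (restrictor triples failing the scope): 2.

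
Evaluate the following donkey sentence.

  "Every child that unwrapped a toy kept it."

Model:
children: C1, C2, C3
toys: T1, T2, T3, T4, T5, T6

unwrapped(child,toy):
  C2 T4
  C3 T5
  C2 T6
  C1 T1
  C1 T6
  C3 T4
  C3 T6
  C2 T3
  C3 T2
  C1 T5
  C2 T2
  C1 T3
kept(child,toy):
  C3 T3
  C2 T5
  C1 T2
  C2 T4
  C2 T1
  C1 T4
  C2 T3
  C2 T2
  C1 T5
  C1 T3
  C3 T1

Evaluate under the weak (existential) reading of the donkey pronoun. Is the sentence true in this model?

False

"it" takes "a toy" as antecedent — a donkey pronoun bound across the clause boundary.
Weak reading: every child c with some unwrapped-toy has at least one unwrapped-toy t such that kept(c,t).
Per child: C1:✓  C2:✓  C3:✗
C3 has no witness among its unwrapped-toys.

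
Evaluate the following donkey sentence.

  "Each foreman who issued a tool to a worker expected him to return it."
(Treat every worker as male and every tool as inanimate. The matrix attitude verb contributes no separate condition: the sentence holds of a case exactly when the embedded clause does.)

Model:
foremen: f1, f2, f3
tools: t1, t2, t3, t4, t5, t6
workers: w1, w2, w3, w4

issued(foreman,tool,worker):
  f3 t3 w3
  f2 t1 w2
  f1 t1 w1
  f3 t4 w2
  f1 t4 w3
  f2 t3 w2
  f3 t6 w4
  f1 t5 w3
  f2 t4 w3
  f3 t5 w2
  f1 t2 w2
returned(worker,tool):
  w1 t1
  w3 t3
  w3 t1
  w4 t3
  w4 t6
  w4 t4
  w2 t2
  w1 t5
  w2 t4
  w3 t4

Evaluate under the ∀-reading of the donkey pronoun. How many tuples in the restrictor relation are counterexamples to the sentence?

"him" takes "a worker" as antecedent and "it" takes "a tool"; both are donkey pronouns co-varying with the restrictor.
Strong reading: for every (f,t,w) with issued(f,t,w), returned(w,t).
Restrictor triples: (f1,t1,w1)→returned(w1,t1) ✓  (f1,t2,w2)→returned(w2,t2) ✓  (f1,t4,w3)→returned(w3,t4) ✓  (f1,t5,w3)→returned(w3,t5) ✗  (f2,t1,w2)→returned(w2,t1) ✗  (f2,t3,w2)→returned(w2,t3) ✗  (f2,t4,w3)→returned(w3,t4) ✓  (f3,t3,w3)→returned(w3,t3) ✓  (f3,t4,w2)→returned(w2,t4) ✓  (f3,t5,w2)→returned(w2,t5) ✗  (f3,t6,w4)→returned(w4,t6) ✓
Counterexamples (restrictor triples failing the scope): 4.

4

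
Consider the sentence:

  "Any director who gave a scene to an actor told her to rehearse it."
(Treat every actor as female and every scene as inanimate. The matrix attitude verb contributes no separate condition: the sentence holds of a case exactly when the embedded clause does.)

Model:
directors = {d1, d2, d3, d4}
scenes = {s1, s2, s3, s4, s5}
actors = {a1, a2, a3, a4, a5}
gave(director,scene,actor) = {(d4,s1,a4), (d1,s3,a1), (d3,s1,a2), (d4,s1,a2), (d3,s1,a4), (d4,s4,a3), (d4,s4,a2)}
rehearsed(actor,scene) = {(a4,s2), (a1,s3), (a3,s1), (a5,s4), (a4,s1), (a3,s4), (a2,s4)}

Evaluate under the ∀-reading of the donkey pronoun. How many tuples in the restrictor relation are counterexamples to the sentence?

2

"her" takes "an actor" as antecedent and "it" takes "a scene"; both are donkey pronouns co-varying with the restrictor.
Strong reading: for every (d,s,a) with gave(d,s,a), rehearsed(a,s).
Restrictor triples: (d1,s3,a1)→rehearsed(a1,s3) ✓  (d3,s1,a2)→rehearsed(a2,s1) ✗  (d3,s1,a4)→rehearsed(a4,s1) ✓  (d4,s1,a2)→rehearsed(a2,s1) ✗  (d4,s1,a4)→rehearsed(a4,s1) ✓  (d4,s4,a2)→rehearsed(a2,s4) ✓  (d4,s4,a3)→rehearsed(a3,s4) ✓
Counterexamples (restrictor triples failing the scope): 2.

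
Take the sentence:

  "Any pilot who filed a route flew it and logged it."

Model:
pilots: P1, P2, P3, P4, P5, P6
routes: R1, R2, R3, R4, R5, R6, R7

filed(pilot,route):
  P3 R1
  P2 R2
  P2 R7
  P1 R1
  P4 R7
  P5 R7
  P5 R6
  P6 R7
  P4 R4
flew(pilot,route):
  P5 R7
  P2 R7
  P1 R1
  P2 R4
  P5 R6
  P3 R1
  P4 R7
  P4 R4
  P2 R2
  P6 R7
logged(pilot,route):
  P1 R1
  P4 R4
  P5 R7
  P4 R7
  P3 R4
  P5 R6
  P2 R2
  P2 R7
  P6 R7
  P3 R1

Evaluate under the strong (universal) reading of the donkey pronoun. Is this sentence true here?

True

"it" takes "a route" as antecedent — a donkey pronoun bound across the clause boundary.
Strong reading: for every (p,r) with filed(p,r), flew(p,r) ∧ logged(p,r).
Restrictor pairs: (P1,R1) ✓  (P2,R2) ✓  (P2,R7) ✓  (P3,R1) ✓  (P4,R4) ✓  (P4,R7) ✓  (P5,R6) ✓  (P5,R7) ✓  (P6,R7) ✓
Every restrictor pair satisfies the scope.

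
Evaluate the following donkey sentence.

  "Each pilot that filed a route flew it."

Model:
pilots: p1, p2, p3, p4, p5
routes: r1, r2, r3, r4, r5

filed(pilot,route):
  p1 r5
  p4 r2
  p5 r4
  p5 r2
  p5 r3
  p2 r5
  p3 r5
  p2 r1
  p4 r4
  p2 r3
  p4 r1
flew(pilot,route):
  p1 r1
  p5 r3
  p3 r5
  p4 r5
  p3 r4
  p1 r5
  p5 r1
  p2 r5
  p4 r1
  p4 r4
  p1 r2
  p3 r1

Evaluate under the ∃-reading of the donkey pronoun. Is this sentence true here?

True

"it" takes "a route" as antecedent — a donkey pronoun bound across the clause boundary.
Weak reading: every pilot p with some filed-route has at least one filed-route r such that flew(p,r).
Per pilot: p1:✓  p2:✓  p3:✓  p4:✓  p5:✓
Every pilot in the restrictor has a witness.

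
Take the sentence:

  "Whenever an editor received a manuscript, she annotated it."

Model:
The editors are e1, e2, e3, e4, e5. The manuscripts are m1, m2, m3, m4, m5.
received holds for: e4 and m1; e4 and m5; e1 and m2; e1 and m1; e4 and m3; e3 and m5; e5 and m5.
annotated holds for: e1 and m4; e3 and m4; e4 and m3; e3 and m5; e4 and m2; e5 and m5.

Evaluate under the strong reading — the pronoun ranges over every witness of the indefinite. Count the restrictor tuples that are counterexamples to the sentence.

"it" takes "a manuscript" as antecedent — a donkey pronoun bound across the clause boundary.
Strong reading: for every (e,m) with received(e,m), annotated(e,m).
Restrictor pairs: (e1,m1) ✗  (e1,m2) ✗  (e3,m5) ✓  (e4,m1) ✗  (e4,m3) ✓  (e4,m5) ✗  (e5,m5) ✓
Counterexamples (restrictor pairs failing the scope): 4.

4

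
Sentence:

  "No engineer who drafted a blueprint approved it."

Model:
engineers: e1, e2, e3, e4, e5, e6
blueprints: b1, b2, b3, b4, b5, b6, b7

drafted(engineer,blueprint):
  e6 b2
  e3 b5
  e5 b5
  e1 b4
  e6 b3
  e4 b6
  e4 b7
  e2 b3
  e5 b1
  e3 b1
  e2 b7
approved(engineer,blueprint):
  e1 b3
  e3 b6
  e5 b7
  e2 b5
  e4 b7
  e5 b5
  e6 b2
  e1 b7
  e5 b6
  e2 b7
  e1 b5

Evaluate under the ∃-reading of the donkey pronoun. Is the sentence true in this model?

False

"it" takes "a blueprint" as antecedent — a donkey pronoun bound across the clause boundary.
Truth condition: for no (e,b) with drafted(e,b) does approved(e,b) hold.
Restrictor pairs — does the scope hold? (e1,b4):fails  (e2,b3):fails  (e2,b7):holds  (e3,b1):fails  (e3,b5):fails  (e4,b6):fails  (e4,b7):holds  (e5,b1):fails  (e5,b5):holds  (e6,b2):holds  (e6,b3):fails
Scope holds for 4 pair(s), so the sentence is false.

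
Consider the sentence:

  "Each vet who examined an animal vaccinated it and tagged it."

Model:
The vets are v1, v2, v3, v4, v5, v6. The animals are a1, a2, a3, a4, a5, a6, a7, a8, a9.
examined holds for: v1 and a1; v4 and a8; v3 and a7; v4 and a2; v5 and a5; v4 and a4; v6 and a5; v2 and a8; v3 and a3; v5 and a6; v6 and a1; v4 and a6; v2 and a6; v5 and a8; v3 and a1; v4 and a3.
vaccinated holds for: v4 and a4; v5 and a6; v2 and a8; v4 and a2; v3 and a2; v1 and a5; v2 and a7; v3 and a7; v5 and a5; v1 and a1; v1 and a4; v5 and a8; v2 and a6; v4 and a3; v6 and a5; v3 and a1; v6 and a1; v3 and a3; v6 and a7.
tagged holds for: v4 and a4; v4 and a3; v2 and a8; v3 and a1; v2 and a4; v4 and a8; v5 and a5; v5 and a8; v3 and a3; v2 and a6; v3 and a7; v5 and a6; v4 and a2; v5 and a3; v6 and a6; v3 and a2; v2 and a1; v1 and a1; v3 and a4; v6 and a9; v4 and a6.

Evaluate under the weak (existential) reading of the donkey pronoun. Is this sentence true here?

False

"it" takes "an animal" as antecedent — a donkey pronoun bound across the clause boundary.
Weak reading: every vet v with some examined-animal has at least one examined-animal a such that vaccinated(v,a) ∧ tagged(v,a).
Per vet: v1:✓  v2:✓  v3:✓  v4:✓  v5:✓  v6:✗
v6 has no witness among its examined-animals.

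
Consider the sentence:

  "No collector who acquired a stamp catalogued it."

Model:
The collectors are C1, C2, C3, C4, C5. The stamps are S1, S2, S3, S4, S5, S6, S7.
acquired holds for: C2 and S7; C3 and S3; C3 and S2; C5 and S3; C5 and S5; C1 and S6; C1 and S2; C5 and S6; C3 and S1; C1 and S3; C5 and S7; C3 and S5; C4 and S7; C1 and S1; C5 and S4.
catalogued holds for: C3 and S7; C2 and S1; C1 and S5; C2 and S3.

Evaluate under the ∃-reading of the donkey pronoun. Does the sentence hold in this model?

"it" takes "a stamp" as antecedent — a donkey pronoun bound across the clause boundary.
Truth condition: for no (c,s) with acquired(c,s) does catalogued(c,s) hold.
Restrictor pairs — does the scope hold? (C1,S1):fails  (C1,S2):fails  (C1,S3):fails  (C1,S6):fails  (C2,S7):fails  (C3,S1):fails  (C3,S2):fails  (C3,S3):fails  (C3,S5):fails  (C4,S7):fails  (C5,S3):fails  (C5,S4):fails  (C5,S5):fails  (C5,S6):fails  (C5,S7):fails
Scope holds for no restrictor pair, so the sentence is true.

True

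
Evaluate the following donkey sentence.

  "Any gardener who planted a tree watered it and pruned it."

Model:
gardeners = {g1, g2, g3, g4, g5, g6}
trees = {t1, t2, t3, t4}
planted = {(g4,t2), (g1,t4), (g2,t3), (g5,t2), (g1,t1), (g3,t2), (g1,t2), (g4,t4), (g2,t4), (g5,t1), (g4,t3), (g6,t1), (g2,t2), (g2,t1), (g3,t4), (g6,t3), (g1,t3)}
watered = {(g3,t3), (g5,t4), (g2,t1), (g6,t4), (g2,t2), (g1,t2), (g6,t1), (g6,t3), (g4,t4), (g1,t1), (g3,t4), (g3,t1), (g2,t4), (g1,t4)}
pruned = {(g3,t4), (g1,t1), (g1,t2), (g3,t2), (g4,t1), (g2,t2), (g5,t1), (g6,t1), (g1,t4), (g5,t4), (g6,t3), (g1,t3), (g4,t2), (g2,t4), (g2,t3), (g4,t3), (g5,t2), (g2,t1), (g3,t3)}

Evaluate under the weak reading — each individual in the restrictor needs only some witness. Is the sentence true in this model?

"it" takes "a tree" as antecedent — a donkey pronoun bound across the clause boundary.
Weak reading: every gardener g with some planted-tree has at least one planted-tree t such that watered(g,t) ∧ pruned(g,t).
Per gardener: g1:✓  g2:✓  g3:✓  g4:✗  g5:✗  g6:✓
g4 has no witness among its planted-trees.

False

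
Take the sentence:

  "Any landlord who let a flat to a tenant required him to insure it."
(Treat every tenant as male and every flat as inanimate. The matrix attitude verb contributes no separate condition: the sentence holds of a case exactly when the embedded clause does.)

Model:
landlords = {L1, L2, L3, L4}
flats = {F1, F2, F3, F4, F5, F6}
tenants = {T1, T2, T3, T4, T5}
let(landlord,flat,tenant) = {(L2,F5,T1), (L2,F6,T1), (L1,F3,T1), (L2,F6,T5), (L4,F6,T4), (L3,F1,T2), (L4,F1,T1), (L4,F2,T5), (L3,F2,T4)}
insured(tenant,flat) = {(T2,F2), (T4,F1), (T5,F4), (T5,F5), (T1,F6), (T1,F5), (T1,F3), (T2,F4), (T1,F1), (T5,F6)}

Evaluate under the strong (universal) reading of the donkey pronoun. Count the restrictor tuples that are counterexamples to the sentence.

4

"him" takes "a tenant" as antecedent and "it" takes "a flat"; both are donkey pronouns co-varying with the restrictor.
Strong reading: for every (l,f,t) with let(l,f,t), insured(t,f).
Restrictor triples: (L1,F3,T1)→insured(T1,F3) ✓  (L2,F5,T1)→insured(T1,F5) ✓  (L2,F6,T1)→insured(T1,F6) ✓  (L2,F6,T5)→insured(T5,F6) ✓  (L3,F1,T2)→insured(T2,F1) ✗  (L3,F2,T4)→insured(T4,F2) ✗  (L4,F1,T1)→insured(T1,F1) ✓  (L4,F2,T5)→insured(T5,F2) ✗  (L4,F6,T4)→insured(T4,F6) ✗
Counterexamples (restrictor triples failing the scope): 4.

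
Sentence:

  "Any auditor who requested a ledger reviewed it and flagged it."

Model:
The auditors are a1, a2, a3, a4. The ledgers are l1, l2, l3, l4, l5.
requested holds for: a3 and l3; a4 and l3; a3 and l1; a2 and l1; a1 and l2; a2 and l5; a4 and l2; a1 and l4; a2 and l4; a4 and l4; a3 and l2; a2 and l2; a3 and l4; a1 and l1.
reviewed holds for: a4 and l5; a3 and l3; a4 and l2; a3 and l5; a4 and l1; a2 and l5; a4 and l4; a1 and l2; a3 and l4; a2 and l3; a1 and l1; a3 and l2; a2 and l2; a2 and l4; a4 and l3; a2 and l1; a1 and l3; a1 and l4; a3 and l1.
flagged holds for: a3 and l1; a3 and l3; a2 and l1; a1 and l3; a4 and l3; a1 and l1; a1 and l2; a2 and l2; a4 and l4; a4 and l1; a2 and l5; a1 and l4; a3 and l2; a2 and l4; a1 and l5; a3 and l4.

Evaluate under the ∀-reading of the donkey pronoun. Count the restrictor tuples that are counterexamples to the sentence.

1

"it" takes "a ledger" as antecedent — a donkey pronoun bound across the clause boundary.
Strong reading: for every (a,l) with requested(a,l), reviewed(a,l) ∧ flagged(a,l).
Restrictor pairs: (a1,l1) ✓  (a1,l2) ✓  (a1,l4) ✓  (a2,l1) ✓  (a2,l2) ✓  (a2,l4) ✓  (a2,l5) ✓  (a3,l1) ✓  (a3,l2) ✓  (a3,l3) ✓  (a3,l4) ✓  (a4,l2) ✗  (a4,l3) ✓  (a4,l4) ✓
Counterexamples (restrictor pairs failing the scope): 1.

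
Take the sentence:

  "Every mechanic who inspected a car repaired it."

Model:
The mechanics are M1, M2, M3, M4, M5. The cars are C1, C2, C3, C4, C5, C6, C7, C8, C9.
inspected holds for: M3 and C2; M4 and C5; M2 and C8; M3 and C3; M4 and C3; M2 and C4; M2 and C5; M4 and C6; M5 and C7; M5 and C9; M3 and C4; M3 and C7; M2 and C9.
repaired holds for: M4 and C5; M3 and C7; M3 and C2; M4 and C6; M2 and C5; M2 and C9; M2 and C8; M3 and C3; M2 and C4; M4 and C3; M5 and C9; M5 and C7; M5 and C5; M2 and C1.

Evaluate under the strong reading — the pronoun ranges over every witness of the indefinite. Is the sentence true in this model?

False

"it" takes "a car" as antecedent — a donkey pronoun bound across the clause boundary.
Strong reading: for every (m,c) with inspected(m,c), repaired(m,c).
Restrictor pairs: (M2,C4) ✓  (M2,C5) ✓  (M2,C8) ✓  (M2,C9) ✓  (M3,C2) ✓  (M3,C3) ✓  (M3,C4) ✗  (M3,C7) ✓  (M4,C3) ✓  (M4,C5) ✓  (M4,C6) ✓  (M5,C7) ✓  (M5,C9) ✓
Counterexample: (M3,C4) is in inspected but fails the scope.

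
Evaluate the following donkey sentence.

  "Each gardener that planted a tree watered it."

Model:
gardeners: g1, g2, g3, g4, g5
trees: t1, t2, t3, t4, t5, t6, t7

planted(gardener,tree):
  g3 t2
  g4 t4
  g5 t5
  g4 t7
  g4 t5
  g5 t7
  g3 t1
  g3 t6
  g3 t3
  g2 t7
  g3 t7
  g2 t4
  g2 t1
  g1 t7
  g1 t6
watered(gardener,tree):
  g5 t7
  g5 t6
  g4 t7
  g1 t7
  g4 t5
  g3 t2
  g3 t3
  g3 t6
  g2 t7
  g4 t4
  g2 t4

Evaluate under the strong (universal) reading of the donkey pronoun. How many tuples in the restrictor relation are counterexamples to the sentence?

"it" takes "a tree" as antecedent — a donkey pronoun bound across the clause boundary.
Strong reading: for every (g,t) with planted(g,t), watered(g,t).
Restrictor pairs: (g1,t6) ✗  (g1,t7) ✓  (g2,t1) ✗  (g2,t4) ✓  (g2,t7) ✓  (g3,t1) ✗  (g3,t2) ✓  (g3,t3) ✓  (g3,t6) ✓  (g3,t7) ✗  (g4,t4) ✓  (g4,t5) ✓  (g4,t7) ✓  (g5,t5) ✗  (g5,t7) ✓
Counterexamples (restrictor pairs failing the scope): 5.

5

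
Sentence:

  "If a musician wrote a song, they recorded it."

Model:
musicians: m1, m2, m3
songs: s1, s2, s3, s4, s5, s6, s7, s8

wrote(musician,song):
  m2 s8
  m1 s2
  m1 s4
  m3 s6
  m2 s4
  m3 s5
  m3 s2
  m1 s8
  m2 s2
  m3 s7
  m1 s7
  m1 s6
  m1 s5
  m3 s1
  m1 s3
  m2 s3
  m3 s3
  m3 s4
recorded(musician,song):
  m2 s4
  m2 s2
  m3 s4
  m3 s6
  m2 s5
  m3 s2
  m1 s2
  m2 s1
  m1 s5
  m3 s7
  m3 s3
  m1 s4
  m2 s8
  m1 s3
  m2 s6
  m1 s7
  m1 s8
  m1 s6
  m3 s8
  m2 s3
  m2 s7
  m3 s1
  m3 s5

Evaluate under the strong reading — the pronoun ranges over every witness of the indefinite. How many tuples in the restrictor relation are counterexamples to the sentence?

"it" takes "a song" as antecedent — a donkey pronoun bound across the clause boundary.
Strong reading: for every (m,s) with wrote(m,s), recorded(m,s).
Restrictor pairs: (m1,s2) ✓  (m1,s3) ✓  (m1,s4) ✓  (m1,s5) ✓  (m1,s6) ✓  (m1,s7) ✓  (m1,s8) ✓  (m2,s2) ✓  (m2,s3) ✓  (m2,s4) ✓  (m2,s8) ✓  (m3,s1) ✓  (m3,s2) ✓  (m3,s3) ✓  (m3,s4) ✓  (m3,s5) ✓  (m3,s6) ✓  (m3,s7) ✓
Counterexamples (restrictor pairs failing the scope): 0.

0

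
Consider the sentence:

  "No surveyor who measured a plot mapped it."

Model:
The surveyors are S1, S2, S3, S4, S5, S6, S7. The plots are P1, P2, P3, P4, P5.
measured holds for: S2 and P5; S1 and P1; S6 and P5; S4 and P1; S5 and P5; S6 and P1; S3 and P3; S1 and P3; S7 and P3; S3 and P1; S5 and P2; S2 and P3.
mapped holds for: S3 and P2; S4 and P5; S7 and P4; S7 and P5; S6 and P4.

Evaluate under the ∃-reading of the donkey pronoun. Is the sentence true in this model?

True

"it" takes "a plot" as antecedent — a donkey pronoun bound across the clause boundary.
Truth condition: for no (s,p) with measured(s,p) does mapped(s,p) hold.
Restrictor pairs — does the scope hold? (S1,P1):fails  (S1,P3):fails  (S2,P3):fails  (S2,P5):fails  (S3,P1):fails  (S3,P3):fails  (S4,P1):fails  (S5,P2):fails  (S5,P5):fails  (S6,P1):fails  (S6,P5):fails  (S7,P3):fails
Scope holds for no restrictor pair, so the sentence is true.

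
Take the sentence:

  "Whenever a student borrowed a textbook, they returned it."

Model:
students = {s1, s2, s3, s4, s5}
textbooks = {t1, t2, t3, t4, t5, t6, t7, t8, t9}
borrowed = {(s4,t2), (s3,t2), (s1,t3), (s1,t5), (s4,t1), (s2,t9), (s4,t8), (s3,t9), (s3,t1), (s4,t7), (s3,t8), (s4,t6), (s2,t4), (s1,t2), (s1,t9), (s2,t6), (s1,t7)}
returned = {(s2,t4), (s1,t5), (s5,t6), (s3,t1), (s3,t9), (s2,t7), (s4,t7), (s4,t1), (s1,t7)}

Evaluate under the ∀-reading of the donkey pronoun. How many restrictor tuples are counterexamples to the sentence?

"it" takes "a textbook" as antecedent — a donkey pronoun bound across the clause boundary.
Strong reading: for every (s,t) with borrowed(s,t), returned(s,t).
Restrictor pairs: (s1,t2) ✗  (s1,t3) ✗  (s1,t5) ✓  (s1,t7) ✓  (s1,t9) ✗  (s2,t4) ✓  (s2,t6) ✗  (s2,t9) ✗  (s3,t1) ✓  (s3,t2) ✗  (s3,t8) ✗  (s3,t9) ✓  (s4,t1) ✓  (s4,t2) ✗  (s4,t6) ✗  (s4,t7) ✓  (s4,t8) ✗
Counterexamples (restrictor pairs failing the scope): 10.

10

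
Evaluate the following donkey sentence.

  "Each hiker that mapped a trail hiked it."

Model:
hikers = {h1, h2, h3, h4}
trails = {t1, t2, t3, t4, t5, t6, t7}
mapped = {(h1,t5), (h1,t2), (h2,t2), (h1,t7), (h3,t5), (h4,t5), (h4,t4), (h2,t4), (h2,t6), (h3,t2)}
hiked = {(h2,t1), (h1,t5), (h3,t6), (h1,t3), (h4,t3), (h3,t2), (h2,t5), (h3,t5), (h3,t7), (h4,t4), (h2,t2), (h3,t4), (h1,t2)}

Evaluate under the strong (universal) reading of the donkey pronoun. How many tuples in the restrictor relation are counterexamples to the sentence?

"it" takes "a trail" as antecedent — a donkey pronoun bound across the clause boundary.
Strong reading: for every (h,t) with mapped(h,t), hiked(h,t).
Restrictor pairs: (h1,t2) ✓  (h1,t5) ✓  (h1,t7) ✗  (h2,t2) ✓  (h2,t4) ✗  (h2,t6) ✗  (h3,t2) ✓  (h3,t5) ✓  (h4,t4) ✓  (h4,t5) ✗
Counterexamples (restrictor pairs failing the scope): 4.

4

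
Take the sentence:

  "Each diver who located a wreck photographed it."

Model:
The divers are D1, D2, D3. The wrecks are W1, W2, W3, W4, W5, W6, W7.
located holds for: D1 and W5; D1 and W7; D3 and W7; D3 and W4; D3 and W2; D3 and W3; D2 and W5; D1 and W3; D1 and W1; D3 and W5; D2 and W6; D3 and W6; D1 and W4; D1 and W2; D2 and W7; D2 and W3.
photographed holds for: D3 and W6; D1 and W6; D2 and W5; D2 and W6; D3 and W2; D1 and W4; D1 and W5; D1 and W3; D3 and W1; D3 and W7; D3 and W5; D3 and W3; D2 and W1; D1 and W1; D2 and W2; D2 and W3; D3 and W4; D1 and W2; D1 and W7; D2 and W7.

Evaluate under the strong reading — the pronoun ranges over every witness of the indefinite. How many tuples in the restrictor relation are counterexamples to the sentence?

0

"it" takes "a wreck" as antecedent — a donkey pronoun bound across the clause boundary.
Strong reading: for every (d,w) with located(d,w), photographed(d,w).
Restrictor pairs: (D1,W1) ✓  (D1,W2) ✓  (D1,W3) ✓  (D1,W4) ✓  (D1,W5) ✓  (D1,W7) ✓  (D2,W3) ✓  (D2,W5) ✓  (D2,W6) ✓  (D2,W7) ✓  (D3,W2) ✓  (D3,W3) ✓  (D3,W4) ✓  (D3,W5) ✓  (D3,W6) ✓  (D3,W7) ✓
Counterexamples (restrictor pairs failing the scope): 0.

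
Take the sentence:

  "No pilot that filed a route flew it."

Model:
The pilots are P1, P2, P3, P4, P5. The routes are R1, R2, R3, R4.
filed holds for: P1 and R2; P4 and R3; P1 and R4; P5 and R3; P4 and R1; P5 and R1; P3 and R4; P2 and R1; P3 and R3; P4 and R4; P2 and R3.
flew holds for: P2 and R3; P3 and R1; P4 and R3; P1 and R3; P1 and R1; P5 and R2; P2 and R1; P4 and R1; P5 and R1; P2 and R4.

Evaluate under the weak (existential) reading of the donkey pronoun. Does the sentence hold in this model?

"it" takes "a route" as antecedent — a donkey pronoun bound across the clause boundary.
Truth condition: for no (p,r) with filed(p,r) does flew(p,r) hold.
Restrictor pairs — does the scope hold? (P1,R2):fails  (P1,R4):fails  (P2,R1):holds  (P2,R3):holds  (P3,R3):fails  (P3,R4):fails  (P4,R1):holds  (P4,R3):holds  (P4,R4):fails  (P5,R1):holds  (P5,R3):fails
Scope holds for 5 pair(s), so the sentence is false.

False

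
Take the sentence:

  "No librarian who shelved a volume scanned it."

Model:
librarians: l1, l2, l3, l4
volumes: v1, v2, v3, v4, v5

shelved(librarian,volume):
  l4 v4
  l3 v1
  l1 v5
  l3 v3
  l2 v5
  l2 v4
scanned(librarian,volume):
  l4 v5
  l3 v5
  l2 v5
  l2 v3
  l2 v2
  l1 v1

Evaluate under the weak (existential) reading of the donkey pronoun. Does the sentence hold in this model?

"it" takes "a volume" as antecedent — a donkey pronoun bound across the clause boundary.
Truth condition: for no (l,v) with shelved(l,v) does scanned(l,v) hold.
Restrictor pairs — does the scope hold? (l1,v5):fails  (l2,v4):fails  (l2,v5):holds  (l3,v1):fails  (l3,v3):fails  (l4,v4):fails
Scope holds for 1 pair(s), so the sentence is false.

False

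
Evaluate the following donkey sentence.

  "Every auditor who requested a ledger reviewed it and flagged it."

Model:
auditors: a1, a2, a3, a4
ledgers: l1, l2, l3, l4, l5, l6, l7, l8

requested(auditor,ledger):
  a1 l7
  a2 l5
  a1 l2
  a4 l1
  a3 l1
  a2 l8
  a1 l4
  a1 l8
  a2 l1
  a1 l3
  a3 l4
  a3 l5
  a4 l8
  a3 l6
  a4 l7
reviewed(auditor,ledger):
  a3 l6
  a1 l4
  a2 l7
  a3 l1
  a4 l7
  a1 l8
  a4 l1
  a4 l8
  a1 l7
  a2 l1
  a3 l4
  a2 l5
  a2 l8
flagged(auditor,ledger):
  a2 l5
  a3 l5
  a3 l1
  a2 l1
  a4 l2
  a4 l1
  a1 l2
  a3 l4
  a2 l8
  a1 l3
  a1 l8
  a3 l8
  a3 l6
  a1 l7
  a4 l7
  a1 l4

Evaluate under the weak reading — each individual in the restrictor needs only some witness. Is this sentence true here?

"it" takes "a ledger" as antecedent — a donkey pronoun bound across the clause boundary.
Weak reading: every auditor a with some requested-ledger has at least one requested-ledger l such that reviewed(a,l) ∧ flagged(a,l).
Per auditor: a1:✓  a2:✓  a3:✓  a4:✓
Every auditor in the restrictor has a witness.

True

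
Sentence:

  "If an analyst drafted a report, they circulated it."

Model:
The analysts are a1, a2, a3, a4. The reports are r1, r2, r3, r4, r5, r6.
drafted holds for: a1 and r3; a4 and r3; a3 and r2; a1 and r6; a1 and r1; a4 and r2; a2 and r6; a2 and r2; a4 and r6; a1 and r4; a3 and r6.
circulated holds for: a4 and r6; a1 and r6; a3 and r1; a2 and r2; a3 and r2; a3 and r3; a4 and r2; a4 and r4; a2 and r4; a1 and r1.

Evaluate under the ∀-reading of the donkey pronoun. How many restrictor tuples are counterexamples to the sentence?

5

"it" takes "a report" as antecedent — a donkey pronoun bound across the clause boundary.
Strong reading: for every (a,r) with drafted(a,r), circulated(a,r).
Restrictor pairs: (a1,r1) ✓  (a1,r3) ✗  (a1,r4) ✗  (a1,r6) ✓  (a2,r2) ✓  (a2,r6) ✗  (a3,r2) ✓  (a3,r6) ✗  (a4,r2) ✓  (a4,r3) ✗  (a4,r6) ✓
Counterexamples (restrictor pairs failing the scope): 5.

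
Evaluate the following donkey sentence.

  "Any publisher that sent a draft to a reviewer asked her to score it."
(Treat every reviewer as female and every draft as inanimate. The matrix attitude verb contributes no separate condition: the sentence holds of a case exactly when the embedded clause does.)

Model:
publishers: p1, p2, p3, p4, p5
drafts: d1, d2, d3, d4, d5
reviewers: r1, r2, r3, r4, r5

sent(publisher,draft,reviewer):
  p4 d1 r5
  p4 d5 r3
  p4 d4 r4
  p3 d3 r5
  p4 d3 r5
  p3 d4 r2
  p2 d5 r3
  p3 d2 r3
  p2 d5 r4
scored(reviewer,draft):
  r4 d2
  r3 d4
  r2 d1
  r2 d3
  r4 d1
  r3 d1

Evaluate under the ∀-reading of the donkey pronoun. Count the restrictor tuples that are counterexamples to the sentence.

"her" takes "a reviewer" as antecedent and "it" takes "a draft"; both are donkey pronouns co-varying with the restrictor.
Strong reading: for every (p,d,r) with sent(p,d,r), scored(r,d).
Restrictor triples: (p2,d5,r3)→scored(r3,d5) ✗  (p2,d5,r4)→scored(r4,d5) ✗  (p3,d2,r3)→scored(r3,d2) ✗  (p3,d3,r5)→scored(r5,d3) ✗  (p3,d4,r2)→scored(r2,d4) ✗  (p4,d1,r5)→scored(r5,d1) ✗  (p4,d3,r5)→scored(r5,d3) ✗  (p4,d4,r4)→scored(r4,d4) ✗  (p4,d5,r3)→scored(r3,d5) ✗
Counterexamples (restrictor triples failing the scope): 9.

9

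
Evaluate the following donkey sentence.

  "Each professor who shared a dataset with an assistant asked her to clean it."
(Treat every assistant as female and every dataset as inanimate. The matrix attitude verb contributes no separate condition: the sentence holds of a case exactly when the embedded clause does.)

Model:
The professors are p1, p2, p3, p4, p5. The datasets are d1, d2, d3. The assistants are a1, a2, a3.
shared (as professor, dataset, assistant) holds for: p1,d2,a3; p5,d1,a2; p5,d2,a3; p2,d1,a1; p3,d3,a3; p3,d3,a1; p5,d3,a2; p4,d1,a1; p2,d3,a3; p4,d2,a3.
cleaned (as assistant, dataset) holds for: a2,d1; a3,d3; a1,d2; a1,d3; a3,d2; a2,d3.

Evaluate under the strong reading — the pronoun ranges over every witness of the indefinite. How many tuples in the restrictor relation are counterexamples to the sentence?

"her" takes "an assistant" as antecedent and "it" takes "a dataset"; both are donkey pronouns co-varying with the restrictor.
Strong reading: for every (p,d,a) with shared(p,d,a), cleaned(a,d).
Restrictor triples: (p1,d2,a3)→cleaned(a3,d2) ✓  (p2,d1,a1)→cleaned(a1,d1) ✗  (p2,d3,a3)→cleaned(a3,d3) ✓  (p3,d3,a1)→cleaned(a1,d3) ✓  (p3,d3,a3)→cleaned(a3,d3) ✓  (p4,d1,a1)→cleaned(a1,d1) ✗  (p4,d2,a3)→cleaned(a3,d2) ✓  (p5,d1,a2)→cleaned(a2,d1) ✓  (p5,d2,a3)→cleaned(a3,d2) ✓  (p5,d3,a2)→cleaned(a2,d3) ✓
Counterexamples (restrictor triples failing the scope): 2.

2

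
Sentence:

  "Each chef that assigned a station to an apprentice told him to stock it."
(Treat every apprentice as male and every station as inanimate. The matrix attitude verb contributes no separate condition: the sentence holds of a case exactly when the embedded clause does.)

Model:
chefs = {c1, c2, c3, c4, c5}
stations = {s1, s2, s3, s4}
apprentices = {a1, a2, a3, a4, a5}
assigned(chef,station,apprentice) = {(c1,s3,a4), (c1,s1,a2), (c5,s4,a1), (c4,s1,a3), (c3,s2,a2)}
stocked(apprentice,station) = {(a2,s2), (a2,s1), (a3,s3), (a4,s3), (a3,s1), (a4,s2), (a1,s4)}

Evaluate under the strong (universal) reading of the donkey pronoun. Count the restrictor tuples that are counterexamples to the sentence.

"him" takes "an apprentice" as antecedent and "it" takes "a station"; both are donkey pronouns co-varying with the restrictor.
Strong reading: for every (c,s,a) with assigned(c,s,a), stocked(a,s).
Restrictor triples: (c1,s1,a2)→stocked(a2,s1) ✓  (c1,s3,a4)→stocked(a4,s3) ✓  (c3,s2,a2)→stocked(a2,s2) ✓  (c4,s1,a3)→stocked(a3,s1) ✓  (c5,s4,a1)→stocked(a1,s4) ✓
Counterexamples (restrictor triples failing the scope): 0.

0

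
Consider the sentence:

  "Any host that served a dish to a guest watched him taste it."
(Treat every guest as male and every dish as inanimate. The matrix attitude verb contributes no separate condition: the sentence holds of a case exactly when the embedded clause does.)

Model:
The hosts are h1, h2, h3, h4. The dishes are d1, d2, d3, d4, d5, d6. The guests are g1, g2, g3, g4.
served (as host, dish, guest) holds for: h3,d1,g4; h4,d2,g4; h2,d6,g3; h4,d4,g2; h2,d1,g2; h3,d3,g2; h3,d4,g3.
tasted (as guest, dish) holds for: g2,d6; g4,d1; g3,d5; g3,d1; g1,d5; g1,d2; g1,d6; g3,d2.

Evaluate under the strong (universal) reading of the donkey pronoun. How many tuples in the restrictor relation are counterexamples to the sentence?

6

"him" takes "a guest" as antecedent and "it" takes "a dish"; both are donkey pronouns co-varying with the restrictor.
Strong reading: for every (h,d,g) with served(h,d,g), tasted(g,d).
Restrictor triples: (h2,d1,g2)→tasted(g2,d1) ✗  (h2,d6,g3)→tasted(g3,d6) ✗  (h3,d1,g4)→tasted(g4,d1) ✓  (h3,d3,g2)→tasted(g2,d3) ✗  (h3,d4,g3)→tasted(g3,d4) ✗  (h4,d2,g4)→tasted(g4,d2) ✗  (h4,d4,g2)→tasted(g2,d4) ✗
Counterexamples (restrictor triples failing the scope): 6.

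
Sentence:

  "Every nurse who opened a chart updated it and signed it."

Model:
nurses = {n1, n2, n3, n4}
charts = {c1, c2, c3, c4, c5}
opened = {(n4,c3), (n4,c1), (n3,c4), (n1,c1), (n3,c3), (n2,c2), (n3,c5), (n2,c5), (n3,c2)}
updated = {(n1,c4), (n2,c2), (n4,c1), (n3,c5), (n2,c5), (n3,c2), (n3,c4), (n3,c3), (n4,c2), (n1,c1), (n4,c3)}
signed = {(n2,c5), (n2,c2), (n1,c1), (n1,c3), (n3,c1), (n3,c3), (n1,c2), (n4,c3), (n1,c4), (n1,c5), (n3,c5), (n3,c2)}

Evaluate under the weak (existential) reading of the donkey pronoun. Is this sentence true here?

True

"it" takes "a chart" as antecedent — a donkey pronoun bound across the clause boundary.
Weak reading: every nurse n with some opened-chart has at least one opened-chart c such that updated(n,c) ∧ signed(n,c).
Per nurse: n1:✓  n2:✓  n3:✓  n4:✓
Every nurse in the restrictor has a witness.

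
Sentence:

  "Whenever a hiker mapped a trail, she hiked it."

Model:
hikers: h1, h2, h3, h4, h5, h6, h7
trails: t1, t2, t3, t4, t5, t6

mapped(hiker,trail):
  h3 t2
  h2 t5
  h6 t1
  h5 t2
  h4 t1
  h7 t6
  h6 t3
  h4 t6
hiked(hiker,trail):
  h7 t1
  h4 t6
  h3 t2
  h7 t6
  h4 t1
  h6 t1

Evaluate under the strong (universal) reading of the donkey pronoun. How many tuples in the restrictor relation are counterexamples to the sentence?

"it" takes "a trail" as antecedent — a donkey pronoun bound across the clause boundary.
Strong reading: for every (h,t) with mapped(h,t), hiked(h,t).
Restrictor pairs: (h2,t5) ✗  (h3,t2) ✓  (h4,t1) ✓  (h4,t6) ✓  (h5,t2) ✗  (h6,t1) ✓  (h6,t3) ✗  (h7,t6) ✓
Counterexamples (restrictor pairs failing the scope): 3.

3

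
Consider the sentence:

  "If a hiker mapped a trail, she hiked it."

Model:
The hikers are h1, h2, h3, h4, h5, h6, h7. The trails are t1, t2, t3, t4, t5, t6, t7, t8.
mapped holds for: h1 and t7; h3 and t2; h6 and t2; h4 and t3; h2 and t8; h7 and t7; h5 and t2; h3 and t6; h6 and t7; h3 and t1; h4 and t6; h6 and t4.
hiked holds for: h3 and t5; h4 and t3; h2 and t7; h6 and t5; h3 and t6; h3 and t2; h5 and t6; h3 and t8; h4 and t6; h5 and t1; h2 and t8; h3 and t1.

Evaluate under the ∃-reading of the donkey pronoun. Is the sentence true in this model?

False

"it" takes "a trail" as antecedent — a donkey pronoun bound across the clause boundary.
Weak reading: every hiker h with some mapped-trail has at least one mapped-trail t such that hiked(h,t).
Per hiker: h1:✗  h2:✓  h3:✓  h4:✓  h5:✗  h6:✗  h7:✗
h1 has no witness among its mapped-trails.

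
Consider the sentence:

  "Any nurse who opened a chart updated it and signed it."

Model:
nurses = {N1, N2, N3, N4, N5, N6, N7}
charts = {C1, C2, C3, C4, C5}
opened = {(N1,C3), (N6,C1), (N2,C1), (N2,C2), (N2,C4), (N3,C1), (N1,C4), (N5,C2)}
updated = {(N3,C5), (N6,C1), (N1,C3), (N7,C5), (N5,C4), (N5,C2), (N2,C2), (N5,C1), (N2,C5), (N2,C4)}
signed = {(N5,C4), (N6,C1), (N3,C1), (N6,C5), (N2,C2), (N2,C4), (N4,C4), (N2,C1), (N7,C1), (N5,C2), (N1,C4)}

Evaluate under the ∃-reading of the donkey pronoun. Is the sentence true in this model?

False

"it" takes "a chart" as antecedent — a donkey pronoun bound across the clause boundary.
Weak reading: every nurse n with some opened-chart has at least one opened-chart c such that updated(n,c) ∧ signed(n,c).
Per nurse: N1:✗  N2:✓  N3:✗  N5:✓  N6:✓
N1 has no witness among its opened-charts.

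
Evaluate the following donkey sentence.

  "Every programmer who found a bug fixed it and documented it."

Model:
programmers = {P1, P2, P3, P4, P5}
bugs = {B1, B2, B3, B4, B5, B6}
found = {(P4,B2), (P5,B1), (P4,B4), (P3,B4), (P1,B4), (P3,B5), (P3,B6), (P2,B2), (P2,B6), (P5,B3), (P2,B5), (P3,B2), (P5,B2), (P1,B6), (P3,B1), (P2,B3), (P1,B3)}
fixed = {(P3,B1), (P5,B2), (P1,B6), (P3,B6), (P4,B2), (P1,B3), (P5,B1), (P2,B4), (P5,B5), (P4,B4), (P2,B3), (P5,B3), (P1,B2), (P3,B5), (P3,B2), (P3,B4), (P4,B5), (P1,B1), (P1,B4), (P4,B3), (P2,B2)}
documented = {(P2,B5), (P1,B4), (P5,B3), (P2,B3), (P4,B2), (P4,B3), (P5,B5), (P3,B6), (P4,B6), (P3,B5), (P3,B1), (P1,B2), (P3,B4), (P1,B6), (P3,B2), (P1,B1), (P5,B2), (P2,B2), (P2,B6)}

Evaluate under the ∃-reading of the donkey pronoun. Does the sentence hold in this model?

"it" takes "a bug" as antecedent — a donkey pronoun bound across the clause boundary.
Weak reading: every programmer p with some found-bug has at least one found-bug b such that fixed(p,b) ∧ documented(p,b).
Per programmer: P1:✓  P2:✓  P3:✓  P4:✓  P5:✓
Every programmer in the restrictor has a witness.

True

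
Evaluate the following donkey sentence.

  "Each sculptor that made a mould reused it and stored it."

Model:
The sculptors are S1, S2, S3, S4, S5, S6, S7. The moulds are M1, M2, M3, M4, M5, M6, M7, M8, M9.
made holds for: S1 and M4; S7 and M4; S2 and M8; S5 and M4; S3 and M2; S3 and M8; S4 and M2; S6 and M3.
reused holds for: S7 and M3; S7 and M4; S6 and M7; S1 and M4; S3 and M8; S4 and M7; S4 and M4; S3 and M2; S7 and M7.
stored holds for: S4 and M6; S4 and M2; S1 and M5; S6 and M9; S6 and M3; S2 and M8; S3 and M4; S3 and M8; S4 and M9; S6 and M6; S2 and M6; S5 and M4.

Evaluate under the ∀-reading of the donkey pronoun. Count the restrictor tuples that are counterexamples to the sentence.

7

"it" takes "a mould" as antecedent — a donkey pronoun bound across the clause boundary.
Strong reading: for every (s,m) with made(s,m), reused(s,m) ∧ stored(s,m).
Restrictor pairs: (S1,M4) ✗  (S2,M8) ✗  (S3,M2) ✗  (S3,M8) ✓  (S4,M2) ✗  (S5,M4) ✗  (S6,M3) ✗  (S7,M4) ✗
Counterexamples (restrictor pairs failing the scope): 7.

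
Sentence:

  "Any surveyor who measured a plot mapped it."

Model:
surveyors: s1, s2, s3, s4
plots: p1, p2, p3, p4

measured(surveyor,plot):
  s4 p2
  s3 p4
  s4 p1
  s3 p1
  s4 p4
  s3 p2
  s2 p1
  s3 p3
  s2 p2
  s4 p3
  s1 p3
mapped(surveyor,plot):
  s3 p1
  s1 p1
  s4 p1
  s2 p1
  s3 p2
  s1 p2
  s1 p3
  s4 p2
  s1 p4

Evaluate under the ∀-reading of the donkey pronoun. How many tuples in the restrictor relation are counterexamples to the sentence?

5

"it" takes "a plot" as antecedent — a donkey pronoun bound across the clause boundary.
Strong reading: for every (s,p) with measured(s,p), mapped(s,p).
Restrictor pairs: (s1,p3) ✓  (s2,p1) ✓  (s2,p2) ✗  (s3,p1) ✓  (s3,p2) ✓  (s3,p3) ✗  (s3,p4) ✗  (s4,p1) ✓  (s4,p2) ✓  (s4,p3) ✗  (s4,p4) ✗
Counterexamples (restrictor pairs failing the scope): 5.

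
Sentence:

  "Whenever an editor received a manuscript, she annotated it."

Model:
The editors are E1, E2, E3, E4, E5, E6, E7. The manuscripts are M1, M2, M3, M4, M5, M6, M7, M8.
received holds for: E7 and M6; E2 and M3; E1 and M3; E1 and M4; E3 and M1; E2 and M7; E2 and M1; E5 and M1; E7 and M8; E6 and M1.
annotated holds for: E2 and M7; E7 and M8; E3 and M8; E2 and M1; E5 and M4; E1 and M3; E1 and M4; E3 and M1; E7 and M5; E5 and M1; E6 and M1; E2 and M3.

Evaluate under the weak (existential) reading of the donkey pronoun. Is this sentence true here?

True

"it" takes "a manuscript" as antecedent — a donkey pronoun bound across the clause boundary.
Weak reading: every editor e with some received-manuscript has at least one received-manuscript m such that annotated(e,m).
Per editor: E1:✓  E2:✓  E3:✓  E5:✓  E6:✓  E7:✓
Every editor in the restrictor has a witness.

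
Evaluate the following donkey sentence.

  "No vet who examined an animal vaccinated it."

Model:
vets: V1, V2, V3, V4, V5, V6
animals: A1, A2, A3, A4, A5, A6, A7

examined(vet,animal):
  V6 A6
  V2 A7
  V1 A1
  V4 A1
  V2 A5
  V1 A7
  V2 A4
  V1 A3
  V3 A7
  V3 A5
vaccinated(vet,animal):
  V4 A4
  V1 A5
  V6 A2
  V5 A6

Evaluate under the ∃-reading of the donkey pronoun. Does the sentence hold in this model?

"it" takes "an animal" as antecedent — a donkey pronoun bound across the clause boundary.
Truth condition: for no (v,a) with examined(v,a) does vaccinated(v,a) hold.
Restrictor pairs — does the scope hold? (V1,A1):fails  (V1,A3):fails  (V1,A7):fails  (V2,A4):fails  (V2,A5):fails  (V2,A7):fails  (V3,A5):fails  (V3,A7):fails  (V4,A1):fails  (V6,A6):fails
Scope holds for no restrictor pair, so the sentence is true.

True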